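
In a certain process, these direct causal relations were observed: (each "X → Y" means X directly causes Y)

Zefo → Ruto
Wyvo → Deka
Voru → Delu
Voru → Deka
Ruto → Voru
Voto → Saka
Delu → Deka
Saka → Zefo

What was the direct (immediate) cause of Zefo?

Upstream contributors include Voto, but only Saka feeds directly into Zefo.

Saka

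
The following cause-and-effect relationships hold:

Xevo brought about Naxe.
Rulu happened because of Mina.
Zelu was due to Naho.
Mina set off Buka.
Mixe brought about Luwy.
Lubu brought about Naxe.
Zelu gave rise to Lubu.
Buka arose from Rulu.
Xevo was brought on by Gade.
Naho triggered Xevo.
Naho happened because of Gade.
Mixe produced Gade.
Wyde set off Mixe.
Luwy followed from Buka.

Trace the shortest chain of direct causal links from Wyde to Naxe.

Wyde → Mixe
Mixe → Gade
Gade → Xevo
Xevo → Naxe
Length: 4 steps.

Wyde → Mixe → Gade → Xevo → Naxe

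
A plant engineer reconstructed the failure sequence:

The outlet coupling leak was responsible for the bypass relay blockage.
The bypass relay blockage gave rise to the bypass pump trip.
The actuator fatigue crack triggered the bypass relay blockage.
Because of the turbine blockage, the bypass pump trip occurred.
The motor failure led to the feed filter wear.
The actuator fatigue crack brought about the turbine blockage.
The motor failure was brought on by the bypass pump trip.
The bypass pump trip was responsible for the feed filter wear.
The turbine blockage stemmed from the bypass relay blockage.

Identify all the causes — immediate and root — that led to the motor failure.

Immediate cause of the motor failure: the bypass pump trip.
Further upstream: the outlet coupling leak, the actuator fatigue crack, the bypass relay blockage, the turbine blockage.

the actuator fatigue crack, the bypass pump trip, the bypass relay blockage, the outlet coupling leak, the turbine blockage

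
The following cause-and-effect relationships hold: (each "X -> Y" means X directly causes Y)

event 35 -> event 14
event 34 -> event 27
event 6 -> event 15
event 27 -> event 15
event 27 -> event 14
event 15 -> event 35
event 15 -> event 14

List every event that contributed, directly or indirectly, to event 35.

event 15, event 27, event 34, event 6

Immediate cause of event 35: event 15.
Further upstream: event 34, event 27, event 6.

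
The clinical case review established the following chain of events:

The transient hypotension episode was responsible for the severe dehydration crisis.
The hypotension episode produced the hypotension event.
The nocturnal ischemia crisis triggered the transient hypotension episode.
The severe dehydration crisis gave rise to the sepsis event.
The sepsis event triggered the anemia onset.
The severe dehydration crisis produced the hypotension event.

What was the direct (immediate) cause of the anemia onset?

Upstream contributors include the nocturnal ischemia crisis, the transient hypotension episode, the severe dehydration crisis, but only the sepsis event feeds directly into the anemia onset.

the sepsis event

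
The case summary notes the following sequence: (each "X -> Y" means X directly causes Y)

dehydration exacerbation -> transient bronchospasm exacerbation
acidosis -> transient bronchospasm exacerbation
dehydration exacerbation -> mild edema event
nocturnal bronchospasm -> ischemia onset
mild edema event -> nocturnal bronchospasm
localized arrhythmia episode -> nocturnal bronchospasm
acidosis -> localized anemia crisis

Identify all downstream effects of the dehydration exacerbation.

Direct effects: the mild edema event, the transient bronchospasm exacerbation.
2 steps out: the nocturnal bronchospasm.
3 steps out: the ischemia onset.
Not reachable from it: the localized arrhythmia episode, the acidosis, the localized anemia crisis.

the ischemia onset, the mild edema event, the nocturnal bronchospasm, the transient bronchospasm exacerbation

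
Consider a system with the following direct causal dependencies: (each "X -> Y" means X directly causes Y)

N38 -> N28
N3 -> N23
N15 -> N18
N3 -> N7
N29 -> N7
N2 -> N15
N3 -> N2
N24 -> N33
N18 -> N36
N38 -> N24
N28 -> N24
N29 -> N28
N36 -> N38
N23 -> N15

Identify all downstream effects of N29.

N24, N28, N33, N7

Direct effects: N28, N7.
2 steps out: N24.
3 steps out: N33.
Not reachable from it: N3, N23, N2, N15, N18, N36, N38.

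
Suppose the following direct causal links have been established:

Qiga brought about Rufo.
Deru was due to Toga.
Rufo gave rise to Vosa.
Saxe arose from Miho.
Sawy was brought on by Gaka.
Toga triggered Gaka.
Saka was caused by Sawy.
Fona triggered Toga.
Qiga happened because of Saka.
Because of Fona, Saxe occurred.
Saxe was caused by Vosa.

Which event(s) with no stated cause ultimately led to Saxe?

Fona, Miho

Tracing upstream from Saxe: Saxe ← Fona.
A separate upstream branch: Saxe ← Miho.
Each of those chain origins has no stated cause.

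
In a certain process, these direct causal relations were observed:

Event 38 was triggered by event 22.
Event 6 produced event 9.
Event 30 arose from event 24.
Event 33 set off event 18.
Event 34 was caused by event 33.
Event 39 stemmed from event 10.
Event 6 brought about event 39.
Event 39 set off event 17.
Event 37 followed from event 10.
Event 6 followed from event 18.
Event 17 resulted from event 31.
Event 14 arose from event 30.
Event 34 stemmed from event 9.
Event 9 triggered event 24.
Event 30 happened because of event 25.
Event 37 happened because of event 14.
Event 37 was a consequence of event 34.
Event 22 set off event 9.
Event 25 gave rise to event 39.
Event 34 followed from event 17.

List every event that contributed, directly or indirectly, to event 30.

Immediate causes of event 30: event 25, event 24.
Further upstream: event 33, event 18, event 22, event 6, event 9.

event 18, event 22, event 24, event 25, event 33, event 6, event 9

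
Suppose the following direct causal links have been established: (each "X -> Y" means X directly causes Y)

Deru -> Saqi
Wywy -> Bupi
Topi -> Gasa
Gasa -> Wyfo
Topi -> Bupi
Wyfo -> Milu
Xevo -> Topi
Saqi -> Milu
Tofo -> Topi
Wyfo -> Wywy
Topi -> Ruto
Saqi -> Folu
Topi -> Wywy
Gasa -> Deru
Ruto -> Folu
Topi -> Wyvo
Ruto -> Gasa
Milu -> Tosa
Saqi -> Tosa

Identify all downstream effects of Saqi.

Folu, Milu, Tosa

Direct effects: Folu, Milu, Tosa.
Not reachable from it: Tofo, Topi, Ruto, Gasa, Deru, Wyvo, Wyfo, Wywy, Bupi, Xevo.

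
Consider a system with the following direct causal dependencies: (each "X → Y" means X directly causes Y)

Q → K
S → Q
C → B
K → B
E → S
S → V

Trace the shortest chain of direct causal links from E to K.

E → S
S → Q
Q → K
Length: 3 steps.

E → S → Q → K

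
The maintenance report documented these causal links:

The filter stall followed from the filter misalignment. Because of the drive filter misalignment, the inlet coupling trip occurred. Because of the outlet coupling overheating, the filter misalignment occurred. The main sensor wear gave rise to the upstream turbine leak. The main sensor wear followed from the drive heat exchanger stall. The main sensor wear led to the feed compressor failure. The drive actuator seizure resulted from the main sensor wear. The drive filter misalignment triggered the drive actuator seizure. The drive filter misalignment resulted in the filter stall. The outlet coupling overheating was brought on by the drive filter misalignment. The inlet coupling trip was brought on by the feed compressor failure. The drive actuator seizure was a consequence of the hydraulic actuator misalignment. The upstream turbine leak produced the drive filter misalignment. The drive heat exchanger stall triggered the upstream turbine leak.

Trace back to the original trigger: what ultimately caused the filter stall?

Tracing upstream from the filter stall: the filter stall ← the drive filter misalignment ← the upstream turbine leak ← the drive heat exchanger stall.
The drive heat exchanger stall has no stated cause, so it is the root.

the drive heat exchanger stall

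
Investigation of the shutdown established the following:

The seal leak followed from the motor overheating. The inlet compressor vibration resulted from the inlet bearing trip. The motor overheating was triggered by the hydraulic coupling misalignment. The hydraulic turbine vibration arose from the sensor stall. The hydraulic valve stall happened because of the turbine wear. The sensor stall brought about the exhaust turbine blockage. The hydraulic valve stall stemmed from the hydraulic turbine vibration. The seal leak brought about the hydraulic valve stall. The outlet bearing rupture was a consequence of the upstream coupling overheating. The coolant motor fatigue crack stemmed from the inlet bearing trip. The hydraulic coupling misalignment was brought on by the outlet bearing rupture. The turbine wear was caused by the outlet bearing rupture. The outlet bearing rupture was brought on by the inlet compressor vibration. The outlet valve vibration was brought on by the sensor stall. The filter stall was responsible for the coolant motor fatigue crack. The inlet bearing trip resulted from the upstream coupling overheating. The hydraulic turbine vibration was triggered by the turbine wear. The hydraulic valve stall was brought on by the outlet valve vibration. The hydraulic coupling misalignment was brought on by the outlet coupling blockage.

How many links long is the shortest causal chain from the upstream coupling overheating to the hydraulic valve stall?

3

Shortest chain: the upstream coupling overheating → the outlet bearing rupture → the turbine wear → the hydraulic valve stall.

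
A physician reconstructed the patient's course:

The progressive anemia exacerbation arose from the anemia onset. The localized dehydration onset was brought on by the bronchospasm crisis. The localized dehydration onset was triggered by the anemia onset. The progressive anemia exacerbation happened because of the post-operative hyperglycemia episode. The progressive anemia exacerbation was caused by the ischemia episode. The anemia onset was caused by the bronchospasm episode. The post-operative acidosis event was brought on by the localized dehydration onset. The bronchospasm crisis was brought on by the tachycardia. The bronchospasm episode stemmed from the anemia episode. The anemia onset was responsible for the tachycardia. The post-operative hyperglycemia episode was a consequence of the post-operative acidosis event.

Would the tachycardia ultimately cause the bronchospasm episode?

The tachycardia leads to the bronchospasm crisis, the localized dehydration onset, the post-operative acidosis event, the post-operative hyperglycemia episode, the progressive anemia exacerbation; the bronchospasm episode is not among them.

No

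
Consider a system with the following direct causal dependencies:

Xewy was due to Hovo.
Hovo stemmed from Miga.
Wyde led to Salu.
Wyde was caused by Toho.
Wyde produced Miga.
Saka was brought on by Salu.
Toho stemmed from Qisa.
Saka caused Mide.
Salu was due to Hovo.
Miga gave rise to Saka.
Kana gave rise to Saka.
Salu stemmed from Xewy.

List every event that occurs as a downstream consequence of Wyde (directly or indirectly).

Direct effects: Miga, Salu.
2 steps out: Hovo, Saka.
3 steps out: Xewy, Mide.
Not reachable from it: Qisa, Toho, Kana.

Hovo, Mide, Miga, Saka, Salu, Xewy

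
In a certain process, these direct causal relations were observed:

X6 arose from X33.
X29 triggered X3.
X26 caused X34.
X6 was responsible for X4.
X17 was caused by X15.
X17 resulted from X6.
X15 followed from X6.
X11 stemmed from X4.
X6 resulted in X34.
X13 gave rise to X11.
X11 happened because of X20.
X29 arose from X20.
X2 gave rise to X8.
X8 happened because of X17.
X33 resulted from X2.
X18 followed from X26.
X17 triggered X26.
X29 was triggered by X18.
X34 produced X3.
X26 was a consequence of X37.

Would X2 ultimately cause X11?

There is a causal chain: X2 → X33 → X6 → X4 → X11.

Yes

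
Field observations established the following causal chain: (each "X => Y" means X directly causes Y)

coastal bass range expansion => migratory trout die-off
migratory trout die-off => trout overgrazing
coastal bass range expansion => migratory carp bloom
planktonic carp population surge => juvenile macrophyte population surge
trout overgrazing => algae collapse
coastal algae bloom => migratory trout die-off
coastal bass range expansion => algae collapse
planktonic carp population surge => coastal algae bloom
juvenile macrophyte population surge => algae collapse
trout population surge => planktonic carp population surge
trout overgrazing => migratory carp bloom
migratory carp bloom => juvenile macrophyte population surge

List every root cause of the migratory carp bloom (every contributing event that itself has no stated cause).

Tracing upstream from the migratory carp bloom: the migratory carp bloom ← the trout overgrazing ← the migratory trout die-off ← the coastal algae bloom ← the planktonic carp population surge ← the trout population surge.
A separate upstream branch: the migratory carp bloom ← the coastal bass range expansion.
Each of those chain origins has no stated cause.

the coastal bass range expansion, the trout population surge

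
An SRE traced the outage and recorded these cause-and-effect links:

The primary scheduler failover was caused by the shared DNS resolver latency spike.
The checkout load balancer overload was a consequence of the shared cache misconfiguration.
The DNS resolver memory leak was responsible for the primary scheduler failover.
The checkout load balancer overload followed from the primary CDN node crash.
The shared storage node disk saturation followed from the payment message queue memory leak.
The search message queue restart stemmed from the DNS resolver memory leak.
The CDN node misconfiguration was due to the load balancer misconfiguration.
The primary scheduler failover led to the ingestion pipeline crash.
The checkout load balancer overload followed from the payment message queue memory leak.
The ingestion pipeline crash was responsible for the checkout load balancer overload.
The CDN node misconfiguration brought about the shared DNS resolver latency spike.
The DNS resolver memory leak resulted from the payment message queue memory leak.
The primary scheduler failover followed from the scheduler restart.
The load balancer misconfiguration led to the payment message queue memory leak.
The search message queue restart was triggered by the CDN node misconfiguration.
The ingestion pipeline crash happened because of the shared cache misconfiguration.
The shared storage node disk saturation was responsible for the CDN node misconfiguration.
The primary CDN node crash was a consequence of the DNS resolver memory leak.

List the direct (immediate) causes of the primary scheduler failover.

Upstream contributors include the load balancer misconfiguration, the payment message queue memory leak, the shared storage node disk saturation, the CDN node misconfiguration, but only the DNS resolver memory leak, the scheduler restart, the shared DNS resolver latency spike feed directly into the primary scheduler failover.

the DNS resolver memory leak, the scheduler restart, the shared DNS resolver latency spike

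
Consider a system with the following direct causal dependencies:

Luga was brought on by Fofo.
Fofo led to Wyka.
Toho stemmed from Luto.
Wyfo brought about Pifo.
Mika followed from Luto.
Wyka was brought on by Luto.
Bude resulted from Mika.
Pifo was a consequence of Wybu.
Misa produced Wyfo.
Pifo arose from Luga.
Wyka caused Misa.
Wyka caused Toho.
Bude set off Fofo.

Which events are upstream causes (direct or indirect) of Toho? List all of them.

Immediate causes of Toho: Luto, Wyka.
Further upstream: Mika, Bude, Fofo.

Bude, Fofo, Luto, Mika, Wyka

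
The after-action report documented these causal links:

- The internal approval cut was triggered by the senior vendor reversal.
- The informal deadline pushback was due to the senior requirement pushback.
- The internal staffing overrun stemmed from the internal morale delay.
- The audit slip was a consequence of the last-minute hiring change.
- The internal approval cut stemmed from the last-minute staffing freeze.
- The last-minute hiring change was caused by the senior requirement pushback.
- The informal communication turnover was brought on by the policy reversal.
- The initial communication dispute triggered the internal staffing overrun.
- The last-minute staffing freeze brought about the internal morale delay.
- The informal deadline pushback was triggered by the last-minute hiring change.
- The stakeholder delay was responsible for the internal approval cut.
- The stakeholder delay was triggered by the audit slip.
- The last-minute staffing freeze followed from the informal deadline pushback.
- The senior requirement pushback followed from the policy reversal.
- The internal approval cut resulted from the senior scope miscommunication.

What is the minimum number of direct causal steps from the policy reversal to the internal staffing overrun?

Shortest chain: the policy reversal → the senior requirement pushback → the informal deadline pushback → the last-minute staffing freeze → the internal morale delay → the internal staffing overrun.

5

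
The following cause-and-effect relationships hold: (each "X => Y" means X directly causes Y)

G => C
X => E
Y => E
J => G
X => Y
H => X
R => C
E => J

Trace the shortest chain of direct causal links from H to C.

H → X
X → E
E → J
J → G
G → C
Length: 5 steps.

H → X → E → J → G → C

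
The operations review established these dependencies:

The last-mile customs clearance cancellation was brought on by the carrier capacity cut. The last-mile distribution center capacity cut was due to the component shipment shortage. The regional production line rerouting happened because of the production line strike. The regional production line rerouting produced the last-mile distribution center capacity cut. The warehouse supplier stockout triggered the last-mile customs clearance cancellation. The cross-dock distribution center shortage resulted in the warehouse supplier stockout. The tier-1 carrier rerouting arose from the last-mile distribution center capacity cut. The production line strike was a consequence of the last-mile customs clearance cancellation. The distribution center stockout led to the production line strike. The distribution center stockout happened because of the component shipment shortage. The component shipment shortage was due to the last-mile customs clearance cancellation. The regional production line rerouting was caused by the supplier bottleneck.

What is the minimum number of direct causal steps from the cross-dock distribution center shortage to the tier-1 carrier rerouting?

5

Shortest chain: the cross-dock distribution center shortage → the warehouse supplier stockout → the last-mile customs clearance cancellation → the component shipment shortage → the last-mile distribution center capacity cut → the tier-1 carrier rerouting.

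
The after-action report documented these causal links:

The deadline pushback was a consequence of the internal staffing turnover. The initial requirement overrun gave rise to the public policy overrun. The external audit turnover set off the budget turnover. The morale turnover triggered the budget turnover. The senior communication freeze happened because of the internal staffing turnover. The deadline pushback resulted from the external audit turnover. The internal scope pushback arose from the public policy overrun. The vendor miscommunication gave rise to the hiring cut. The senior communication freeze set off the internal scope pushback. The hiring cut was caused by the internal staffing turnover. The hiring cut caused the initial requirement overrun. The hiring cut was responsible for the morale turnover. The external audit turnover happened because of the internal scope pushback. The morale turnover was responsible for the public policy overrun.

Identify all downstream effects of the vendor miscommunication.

the budget turnover, the deadline pushback, the external audit turnover, the hiring cut, the initial requirement overrun, the internal scope pushback, the morale turnover, the public policy overrun

Direct effects: the hiring cut.
2 steps out: the morale turnover, the initial requirement overrun.
3 steps out: the public policy overrun, the budget turnover.
4 steps out: the internal scope pushback.
5 steps out: the external audit turnover.
6 steps out: the deadline pushback.
Not reachable from it: the internal staffing turnover, the senior communication freeze.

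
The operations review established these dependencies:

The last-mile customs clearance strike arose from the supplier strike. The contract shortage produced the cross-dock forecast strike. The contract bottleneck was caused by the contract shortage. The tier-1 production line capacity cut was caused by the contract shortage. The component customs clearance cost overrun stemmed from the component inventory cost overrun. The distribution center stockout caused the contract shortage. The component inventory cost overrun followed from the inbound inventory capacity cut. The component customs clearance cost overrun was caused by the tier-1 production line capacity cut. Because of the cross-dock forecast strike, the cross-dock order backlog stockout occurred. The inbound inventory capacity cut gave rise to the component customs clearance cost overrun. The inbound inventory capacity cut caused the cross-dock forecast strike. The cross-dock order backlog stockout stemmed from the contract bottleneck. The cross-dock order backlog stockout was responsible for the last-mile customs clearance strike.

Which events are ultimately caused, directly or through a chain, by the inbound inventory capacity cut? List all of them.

Direct effects: the cross-dock forecast strike, the component inventory cost overrun, the component customs clearance cost overrun.
2 steps out: the cross-dock order backlog stockout.
3 steps out: the last-mile customs clearance strike.
Not reachable from it: the supplier strike, the distribution center stockout, the contract shortage, the contract bottleneck, the tier-1 production line capacity cut.

the component customs clearance cost overrun, the component inventory cost overrun, the cross-dock forecast strike, the cross-dock order backlog stockout, the last-mile customs clearance strike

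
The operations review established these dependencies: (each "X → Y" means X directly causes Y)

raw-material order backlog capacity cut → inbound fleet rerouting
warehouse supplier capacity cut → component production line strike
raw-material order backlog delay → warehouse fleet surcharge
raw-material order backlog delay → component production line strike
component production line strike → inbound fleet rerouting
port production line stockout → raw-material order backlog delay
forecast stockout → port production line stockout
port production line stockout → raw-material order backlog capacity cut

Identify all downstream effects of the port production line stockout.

Direct effects: the raw-material order backlog capacity cut, the raw-material order backlog delay.
2 steps out: the component production line strike, the inbound fleet rerouting, the warehouse fleet surcharge.
Not reachable from it: the forecast stockout, the warehouse supplier capacity cut.

the component production line strike, the inbound fleet rerouting, the raw-material order backlog capacity cut, the raw-material order backlog delay, the warehouse fleet surcharge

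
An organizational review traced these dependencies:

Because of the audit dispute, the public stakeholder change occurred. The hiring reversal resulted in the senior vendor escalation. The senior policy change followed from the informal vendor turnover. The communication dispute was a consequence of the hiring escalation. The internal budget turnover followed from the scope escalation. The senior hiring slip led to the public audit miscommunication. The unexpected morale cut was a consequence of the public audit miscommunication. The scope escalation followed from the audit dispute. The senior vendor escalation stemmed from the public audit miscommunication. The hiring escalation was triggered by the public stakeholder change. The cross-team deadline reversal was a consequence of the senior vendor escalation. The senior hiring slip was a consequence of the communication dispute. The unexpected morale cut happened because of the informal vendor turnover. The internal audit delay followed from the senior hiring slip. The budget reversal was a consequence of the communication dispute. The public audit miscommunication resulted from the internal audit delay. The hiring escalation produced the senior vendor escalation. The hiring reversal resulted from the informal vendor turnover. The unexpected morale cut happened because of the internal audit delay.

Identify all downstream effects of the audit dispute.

the budget reversal, the communication dispute, the cross-team deadline reversal, the hiring escalation, the internal audit delay, the internal budget turnover, the public audit miscommunication, the public stakeholder change, the scope escalation, the senior hiring slip, the senior vendor escalation, the unexpected morale cut

Direct effects: the scope escalation, the public stakeholder change.
2 steps out: the hiring escalation, the internal budget turnover.
3 steps out: the communication dispute, the senior vendor escalation.
4 steps out: the senior hiring slip, the cross-team deadline reversal, the budget reversal.
5 steps out: the internal audit delay, the public audit miscommunication.
6 steps out: the unexpected morale cut.
Not reachable from it: the informal vendor turnover, the senior policy change, the hiring reversal.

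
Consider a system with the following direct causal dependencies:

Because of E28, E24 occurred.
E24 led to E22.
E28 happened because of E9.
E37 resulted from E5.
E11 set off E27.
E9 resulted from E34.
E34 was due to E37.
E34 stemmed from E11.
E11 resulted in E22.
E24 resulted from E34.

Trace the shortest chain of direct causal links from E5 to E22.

E5 → E37
E37 → E34
E34 → E24
E24 → E22
Length: 4 steps.

E5 → E37 → E34 → E24 → E22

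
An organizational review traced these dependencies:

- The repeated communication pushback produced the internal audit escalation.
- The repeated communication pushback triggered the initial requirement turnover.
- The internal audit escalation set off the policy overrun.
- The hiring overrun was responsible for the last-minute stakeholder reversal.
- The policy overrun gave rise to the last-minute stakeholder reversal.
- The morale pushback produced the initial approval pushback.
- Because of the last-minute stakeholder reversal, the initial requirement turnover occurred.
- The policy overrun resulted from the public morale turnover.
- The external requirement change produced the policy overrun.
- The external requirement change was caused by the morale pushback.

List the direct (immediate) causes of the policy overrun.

the external requirement change, the internal audit escalation, the public morale turnover

Upstream contributors include the morale pushback, the repeated communication pushback, but only the external requirement change, the internal audit escalation, the public morale turnover feed directly into the policy overrun.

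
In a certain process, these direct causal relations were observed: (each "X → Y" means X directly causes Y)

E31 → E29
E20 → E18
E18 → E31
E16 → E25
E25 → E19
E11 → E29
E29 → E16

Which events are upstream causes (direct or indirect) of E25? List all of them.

E11, E16, E18, E20, E29, E31

Immediate cause of E25: E16.
Further upstream: E11, E20, E18, E31, E29.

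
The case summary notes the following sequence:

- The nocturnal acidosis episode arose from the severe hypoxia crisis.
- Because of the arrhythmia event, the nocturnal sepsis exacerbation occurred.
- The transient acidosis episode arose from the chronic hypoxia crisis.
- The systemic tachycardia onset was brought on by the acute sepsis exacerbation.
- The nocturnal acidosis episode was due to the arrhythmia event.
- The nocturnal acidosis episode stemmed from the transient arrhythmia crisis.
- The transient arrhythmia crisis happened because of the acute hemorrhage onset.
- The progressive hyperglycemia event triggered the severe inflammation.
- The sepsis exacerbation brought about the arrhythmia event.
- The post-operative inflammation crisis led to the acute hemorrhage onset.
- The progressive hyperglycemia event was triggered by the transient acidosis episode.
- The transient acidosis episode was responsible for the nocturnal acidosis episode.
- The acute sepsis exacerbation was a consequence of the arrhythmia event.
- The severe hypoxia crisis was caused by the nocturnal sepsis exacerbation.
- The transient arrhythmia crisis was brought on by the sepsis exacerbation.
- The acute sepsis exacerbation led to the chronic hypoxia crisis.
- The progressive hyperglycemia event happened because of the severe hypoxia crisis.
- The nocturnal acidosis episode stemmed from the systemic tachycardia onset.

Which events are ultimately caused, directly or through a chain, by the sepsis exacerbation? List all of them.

Direct effects: the arrhythmia event, the transient arrhythmia crisis.
2 steps out: the nocturnal sepsis exacerbation, the acute sepsis exacerbation, the nocturnal acidosis episode.
3 steps out: the chronic hypoxia crisis, the systemic tachycardia onset, the severe hypoxia crisis.
4 steps out: the transient acidosis episode, the progressive hyperglycemia event.
5 steps out: the severe inflammation.
Not reachable from it: the post-operative inflammation crisis, the acute hemorrhage onset.

the acute sepsis exacerbation, the arrhythmia event, the chronic hypoxia crisis, the nocturnal acidosis episode, the nocturnal sepsis exacerbation, the progressive hyperglycemia event, the severe hypoxia crisis, the severe inflammation, the systemic tachycardia onset, the transient acidosis episode, the transient arrhythmia crisis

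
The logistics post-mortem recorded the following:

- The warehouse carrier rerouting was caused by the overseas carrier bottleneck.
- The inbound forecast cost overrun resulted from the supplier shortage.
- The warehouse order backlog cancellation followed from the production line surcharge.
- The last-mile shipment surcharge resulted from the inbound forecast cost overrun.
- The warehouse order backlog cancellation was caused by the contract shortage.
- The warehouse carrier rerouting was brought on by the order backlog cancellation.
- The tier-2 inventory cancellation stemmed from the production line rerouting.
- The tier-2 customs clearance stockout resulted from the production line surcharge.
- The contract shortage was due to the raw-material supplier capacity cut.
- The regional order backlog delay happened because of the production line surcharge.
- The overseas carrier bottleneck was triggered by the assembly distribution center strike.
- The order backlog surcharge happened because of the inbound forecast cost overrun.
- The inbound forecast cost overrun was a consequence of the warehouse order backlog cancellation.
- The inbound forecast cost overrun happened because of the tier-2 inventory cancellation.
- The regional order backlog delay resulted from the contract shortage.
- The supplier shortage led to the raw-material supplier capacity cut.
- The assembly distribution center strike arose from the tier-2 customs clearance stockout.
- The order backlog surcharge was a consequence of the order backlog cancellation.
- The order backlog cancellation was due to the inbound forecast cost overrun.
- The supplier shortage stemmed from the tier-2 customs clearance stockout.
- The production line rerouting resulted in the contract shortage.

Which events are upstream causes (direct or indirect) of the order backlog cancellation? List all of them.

the contract shortage, the inbound forecast cost overrun, the production line rerouting, the production line surcharge, the raw-material supplier capacity cut, the supplier shortage, the tier-2 customs clearance stockout, the tier-2 inventory cancellation, the warehouse order backlog cancellation

Immediate cause of the order backlog cancellation: the inbound forecast cost overrun.
Further upstream: the production line surcharge, the tier-2 customs clearance stockout, the production line rerouting, the supplier shortage, the raw-material supplier capacity cut, the contract shortage, the warehouse order backlog cancellation, the tier-2 inventory cancellation.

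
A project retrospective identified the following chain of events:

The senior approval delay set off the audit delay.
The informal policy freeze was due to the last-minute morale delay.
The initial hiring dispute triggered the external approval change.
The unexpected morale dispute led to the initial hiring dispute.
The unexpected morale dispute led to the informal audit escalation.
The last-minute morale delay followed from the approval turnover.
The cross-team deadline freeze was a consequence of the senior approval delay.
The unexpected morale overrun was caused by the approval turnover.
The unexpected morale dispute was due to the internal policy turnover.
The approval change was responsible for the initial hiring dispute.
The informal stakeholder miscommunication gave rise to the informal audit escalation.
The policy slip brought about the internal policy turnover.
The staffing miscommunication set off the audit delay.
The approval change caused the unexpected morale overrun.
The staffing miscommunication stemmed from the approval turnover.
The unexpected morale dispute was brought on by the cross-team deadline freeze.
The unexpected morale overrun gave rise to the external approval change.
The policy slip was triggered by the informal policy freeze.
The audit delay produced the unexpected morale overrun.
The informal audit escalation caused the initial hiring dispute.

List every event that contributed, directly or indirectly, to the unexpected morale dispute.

Immediate causes of the unexpected morale dispute: the internal policy turnover, the cross-team deadline freeze.
Further upstream: the approval turnover, the last-minute morale delay, the senior approval delay, the informal policy freeze, the policy slip.

the approval turnover, the cross-team deadline freeze, the informal policy freeze, the internal policy turnover, the last-minute morale delay, the policy slip, the senior approval delay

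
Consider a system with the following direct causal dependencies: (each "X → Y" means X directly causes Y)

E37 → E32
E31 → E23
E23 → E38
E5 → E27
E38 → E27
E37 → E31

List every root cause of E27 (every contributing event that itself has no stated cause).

E37, E5

Tracing upstream from E27: E27 ← E38 ← E23 ← E31 ← E37.
A separate upstream branch: E27 ← E5.
Each of those chain origins has no stated cause.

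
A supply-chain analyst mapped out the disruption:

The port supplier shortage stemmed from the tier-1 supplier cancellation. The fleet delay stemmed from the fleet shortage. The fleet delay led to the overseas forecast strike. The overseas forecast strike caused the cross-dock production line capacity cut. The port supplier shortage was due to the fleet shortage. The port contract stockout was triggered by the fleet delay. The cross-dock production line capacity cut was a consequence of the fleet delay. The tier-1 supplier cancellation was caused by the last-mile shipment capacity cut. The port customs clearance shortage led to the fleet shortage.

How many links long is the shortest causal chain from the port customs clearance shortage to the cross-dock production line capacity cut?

Shortest chain: the port customs clearance shortage → the fleet shortage → the fleet delay → the cross-dock production line capacity cut.

3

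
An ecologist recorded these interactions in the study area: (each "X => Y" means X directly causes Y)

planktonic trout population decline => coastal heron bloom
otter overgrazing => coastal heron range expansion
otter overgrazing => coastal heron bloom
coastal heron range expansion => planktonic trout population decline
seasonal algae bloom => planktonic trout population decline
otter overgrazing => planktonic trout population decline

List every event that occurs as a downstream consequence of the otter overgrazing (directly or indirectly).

Direct effects: the coastal heron range expansion, the planktonic trout population decline, the coastal heron bloom.
Not reachable from it: the seasonal algae bloom.

the coastal heron bloom, the coastal heron range expansion, the planktonic trout population decline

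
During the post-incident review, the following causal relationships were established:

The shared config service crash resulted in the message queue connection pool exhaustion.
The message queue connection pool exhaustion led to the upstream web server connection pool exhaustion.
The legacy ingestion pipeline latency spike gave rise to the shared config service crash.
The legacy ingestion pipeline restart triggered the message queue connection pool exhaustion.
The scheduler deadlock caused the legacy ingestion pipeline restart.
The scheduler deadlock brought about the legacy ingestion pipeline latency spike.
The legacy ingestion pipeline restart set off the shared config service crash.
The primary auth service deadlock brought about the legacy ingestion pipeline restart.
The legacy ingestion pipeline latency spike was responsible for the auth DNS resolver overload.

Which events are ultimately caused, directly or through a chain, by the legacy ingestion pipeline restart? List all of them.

the message queue connection pool exhaustion, the shared config service crash, the upstream web server connection pool exhaustion

Direct effects: the shared config service crash, the message queue connection pool exhaustion.
2 steps out: the upstream web server connection pool exhaustion.
Not reachable from it: the scheduler deadlock, the legacy ingestion pipeline latency spike, the auth DNS resolver overload, the primary auth service deadlock.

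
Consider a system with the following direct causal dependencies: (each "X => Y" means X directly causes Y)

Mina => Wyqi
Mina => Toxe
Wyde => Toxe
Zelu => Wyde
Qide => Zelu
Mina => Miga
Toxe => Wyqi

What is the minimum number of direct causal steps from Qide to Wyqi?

4

Shortest chain: Qide → Zelu → Wyde → Toxe → Wyqi.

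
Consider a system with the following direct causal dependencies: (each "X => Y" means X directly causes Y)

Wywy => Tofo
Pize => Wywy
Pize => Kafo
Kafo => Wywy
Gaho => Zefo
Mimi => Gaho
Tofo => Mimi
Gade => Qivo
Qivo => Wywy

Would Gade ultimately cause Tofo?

Yes

There is a causal chain: Gade → Qivo → Wywy → Tofo.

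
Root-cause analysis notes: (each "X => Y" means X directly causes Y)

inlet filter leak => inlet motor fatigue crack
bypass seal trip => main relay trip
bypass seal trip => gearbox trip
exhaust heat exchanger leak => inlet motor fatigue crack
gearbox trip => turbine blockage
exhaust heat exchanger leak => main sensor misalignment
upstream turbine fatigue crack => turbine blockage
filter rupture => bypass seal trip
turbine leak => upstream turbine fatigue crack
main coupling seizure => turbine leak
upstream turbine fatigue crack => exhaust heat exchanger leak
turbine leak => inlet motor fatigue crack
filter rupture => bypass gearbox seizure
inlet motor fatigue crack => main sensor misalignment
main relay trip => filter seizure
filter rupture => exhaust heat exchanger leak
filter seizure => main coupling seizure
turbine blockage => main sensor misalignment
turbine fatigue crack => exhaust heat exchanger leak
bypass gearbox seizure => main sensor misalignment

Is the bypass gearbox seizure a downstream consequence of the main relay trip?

No

The main relay trip leads to the filter seizure, the main coupling seizure, the turbine leak, the upstream turbine fatigue crack, the turbine blockage, the exhaust heat exchanger leak, the inlet motor fatigue crack, the main sensor misalignment; the bypass gearbox seizure is not among them.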